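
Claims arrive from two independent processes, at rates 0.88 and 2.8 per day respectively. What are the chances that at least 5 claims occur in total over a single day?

Independent Poisson processes superpose: combined rate λ = 0.88 + 2.8 = 3.68 per day.
So μ = 3.68.
P(N ≥ 5) = 1 − P(N ≤ 4) ≈ 0.3089.

0.3089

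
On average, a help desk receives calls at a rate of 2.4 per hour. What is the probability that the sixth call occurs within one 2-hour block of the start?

Over the interval, μ = 2.4 × 2 = 4.8 (a 2-hour block = 2 hours).
The sixth arrival falls in the interval iff at least 6 events occur there: P(S_6 ≤ t) = P(N ≥ 6) = 1 − P(N ≤ 5) ≈ 0.3490.

0.3490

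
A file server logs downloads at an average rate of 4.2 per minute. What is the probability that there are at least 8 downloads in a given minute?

0.0639

With mean μ = 4.2 per minute,
P(N ≥ 8) = 1 − P(N ≤ 7) = 1 − Σ_{j=0}^{7} e^(−μ) μ^j/j! ≈ 0.0639.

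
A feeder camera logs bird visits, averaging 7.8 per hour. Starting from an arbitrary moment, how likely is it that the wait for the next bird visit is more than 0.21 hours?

The wait for the next event is exponential with rate λ = 7.8 per hour.
P(T > 0.21) = e^(−λt) = e^(−7.8 × 0.21) = e^(−1.638) ≈ 0.1944.

0.1944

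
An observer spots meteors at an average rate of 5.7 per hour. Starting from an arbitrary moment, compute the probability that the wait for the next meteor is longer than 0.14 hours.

0.4502

The wait for the next event is exponential with rate λ = 5.7 per hour.
P(T > 0.14) = e^(−λt) = e^(−5.7 × 0.14) = e^(−0.798) ≈ 0.4502.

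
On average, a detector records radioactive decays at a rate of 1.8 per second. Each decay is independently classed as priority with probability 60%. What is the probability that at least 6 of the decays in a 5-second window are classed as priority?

Thinning: the decays that are classed as priority themselves form a Poisson process with rate 0.6 × 1.8 = 1.08 per second.
Over the interval, μ = 1.08 × 5 = 5.4 (a 5-second window = 5 seconds).
P(N ≥ 6) = 1 − P(N ≤ 5) ≈ 0.4539.

0.4539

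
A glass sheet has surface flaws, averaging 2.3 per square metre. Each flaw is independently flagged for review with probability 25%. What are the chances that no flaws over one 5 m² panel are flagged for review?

0.0564

Thinning: the flaws that are flagged for review themselves form a Poisson process with rate 0.25 × 2.3 = 0.575 per square metre.
Over the interval, μ = 0.575 × 5 = 2.875 (a 5 m² panel = 5 square metres).
P(N = 0) = e^(−2.875) · 2.875^0/0! ≈ 0.0564.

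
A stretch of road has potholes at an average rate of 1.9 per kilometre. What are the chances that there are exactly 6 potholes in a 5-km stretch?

0.0764

Over the interval, μ = 1.9 × 5 = 9.5 (a 5-km stretch = 5 kilometres).
P(N = 6) = e^(−μ) μ^6/6! = e^(−9.5) · 9.5^6/720 ≈ 0.0764.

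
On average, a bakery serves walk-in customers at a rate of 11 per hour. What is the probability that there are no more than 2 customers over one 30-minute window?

Over the interval, μ = 11 × 0.5 = 5.5 (a 30-minute window = 0.5 hours).
P(N ≤ 2) = Σ_{j=0}^{2} e^(−μ) μ^j/j! ≈ 0.0884.

0.0884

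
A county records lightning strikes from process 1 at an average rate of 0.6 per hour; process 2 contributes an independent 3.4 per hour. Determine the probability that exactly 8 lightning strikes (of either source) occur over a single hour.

Independent Poisson processes superpose: combined rate λ = 0.6 + 3.4 = 4 per hour.
So μ = 4.
P(N = 8) = e^(−4) · 4^8/8! ≈ 0.0298.

0.0298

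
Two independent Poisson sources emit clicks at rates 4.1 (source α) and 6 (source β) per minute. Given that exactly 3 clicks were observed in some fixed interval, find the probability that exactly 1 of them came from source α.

0.4298

Given the total, each event is independently from source α with probability p = λ_α/(λ_α+λ_β) = 4.1/10.1 ≈ 0.4059.
So K ~ Binomial(3, 4.1/10.1): P(K = 1) = C(3,1) · (4.1/10.1)^1 · (6/10.1)^2 ≈ 0.4298.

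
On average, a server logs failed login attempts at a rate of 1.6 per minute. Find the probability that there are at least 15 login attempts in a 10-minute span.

Over the interval, μ = 1.6 × 10 = 16 (a 10-minute span = 10 minutes).
P(N ≥ 15) = 1 − P(N ≤ 14) = 1 − Σ_{j=0}^{14} e^(−μ) μ^j/j! ≈ 0.6325.

0.6325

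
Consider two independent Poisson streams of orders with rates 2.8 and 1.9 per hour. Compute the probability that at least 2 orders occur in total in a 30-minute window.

Independent Poisson processes superpose: combined rate λ = 2.8 + 1.9 = 4.7 per hour.
Over the interval, μ = 4.7 × 0.5 = 2.35 (a 30-minute window = 0.5 hours).
P(N ≥ 2) = 1 − P(N ≤ 1) ≈ 0.6805.

0.6805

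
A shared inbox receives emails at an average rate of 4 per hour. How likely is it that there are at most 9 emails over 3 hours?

Over the interval, μ = 4 × 3 = 12 (3 hours).
P(N ≤ 9) = Σ_{j=0}^{9} e^(−μ) μ^j/j! ≈ 0.2424.

0.2424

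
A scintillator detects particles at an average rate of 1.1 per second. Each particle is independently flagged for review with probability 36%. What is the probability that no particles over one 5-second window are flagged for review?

0.1381

Thinning: the particles that are flagged for review themselves form a Poisson process with rate 0.36 × 1.1 = 0.396 per second.
Over the interval, μ = 0.396 × 5 = 1.98 (a 5-second window = 5 seconds).
P(N = 0) = e^(−1.98) · 1.98^0/0! ≈ 0.1381.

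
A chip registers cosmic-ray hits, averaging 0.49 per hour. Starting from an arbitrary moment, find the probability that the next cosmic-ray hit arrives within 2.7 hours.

0.7337

Inter-arrival times are exponential with rate λ = 0.49 per hour.
P(T ≤ 2.7) = 1 − e^(−λt) = 1 − e^(−0.49 × 2.7) = 1 − e^(−1.323) ≈ 0.7337.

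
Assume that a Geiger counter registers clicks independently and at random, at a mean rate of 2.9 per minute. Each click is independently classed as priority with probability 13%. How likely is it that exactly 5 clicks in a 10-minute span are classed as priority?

Thinning: the clicks that are classed as priority themselves form a Poisson process with rate 0.13 × 2.9 = 0.377 per minute.
Over the interval, μ = 0.377 × 10 = 3.77 (a 10-minute span = 10 minutes).
P(N = 5) = e^(−3.77) · 3.77^5/5! ≈ 0.1463.

0.1463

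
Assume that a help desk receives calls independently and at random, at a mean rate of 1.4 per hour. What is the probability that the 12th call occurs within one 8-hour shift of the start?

Over the interval, μ = 1.4 × 8 = 11.2 (an 8-hour shift = 8 hours).
The 12th arrival falls in the interval iff at least 12 events occur there: P(S_12 ≤ t) = P(N ≥ 12) = 1 − P(N ≤ 11) ≈ 0.4446.

0.4446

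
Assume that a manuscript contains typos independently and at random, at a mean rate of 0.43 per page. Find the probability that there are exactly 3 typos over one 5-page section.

0.1929

Over the interval, μ = 0.43 × 5 = 2.15 (a 5-page section = 5 pages).
P(N = 3) = e^(−μ) μ^3/3! = e^(−2.15) · 2.15^3/6 ≈ 0.1929.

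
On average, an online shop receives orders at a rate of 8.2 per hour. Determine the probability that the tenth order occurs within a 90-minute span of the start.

Over the interval, μ = 8.2 × 1.5 = 12.3 (a 90-minute span = 1.5 hours).
The tenth arrival falls in the interval iff at least 10 events occur there: P(S_10 ≤ t) = P(N ≥ 10) = 1 − P(N ≤ 9) ≈ 0.7828.

0.7828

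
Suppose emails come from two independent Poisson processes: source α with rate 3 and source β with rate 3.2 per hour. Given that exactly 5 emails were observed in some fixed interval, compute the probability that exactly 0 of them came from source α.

Given the total, each event is independently from source α with probability p = λ_α/(λ_α+λ_β) = 3/6.2 ≈ 0.4839.
So K ~ Binomial(5, 3/6.2): P(K = 0) = C(5,0) · (3/6.2)^0 · (3.2/6.2)^5 ≈ 0.0366.

0.0366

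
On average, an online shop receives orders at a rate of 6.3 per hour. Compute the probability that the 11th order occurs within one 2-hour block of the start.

Over the interval, μ = 6.3 × 2 = 12.6 (a 2-hour block = 2 hours).
The 11th arrival falls in the interval iff at least 11 events occur there: P(S_11 ≤ t) = P(N ≥ 11) = 1 − P(N ≤ 10) ≈ 0.7124.

0.7124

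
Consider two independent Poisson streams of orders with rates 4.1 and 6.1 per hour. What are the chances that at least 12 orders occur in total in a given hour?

0.3262

Independent Poisson processes superpose: combined rate λ = 4.1 + 6.1 = 10.2 per hour.
So μ = 10.2.
P(N ≥ 12) = 1 − P(N ≤ 11) ≈ 0.3262.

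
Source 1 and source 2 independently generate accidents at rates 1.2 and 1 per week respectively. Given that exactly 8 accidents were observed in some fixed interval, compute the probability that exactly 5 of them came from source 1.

0.2539

Given the total, each event is independently from source 1 with probability p = λ_1/(λ_1+λ_2) = 1.2/2.2 ≈ 0.5455.
So K ~ Binomial(8, 1.2/2.2): P(K = 5) = C(8,5) · (1.2/2.2)^5 · (1/2.2)^3 ≈ 0.2539.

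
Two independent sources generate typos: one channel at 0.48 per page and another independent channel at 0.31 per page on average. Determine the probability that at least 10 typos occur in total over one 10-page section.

Independent Poisson processes superpose: combined rate λ = 0.48 + 0.31 = 0.79 per page.
Over the interval, μ = 0.79 × 10 = 7.9 (a 10-page section = 10 pages).
P(N ≥ 10) = 1 − P(N ≤ 9) ≈ 0.2710.

0.2710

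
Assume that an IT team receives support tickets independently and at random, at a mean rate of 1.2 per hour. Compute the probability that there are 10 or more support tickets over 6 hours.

Over the interval, μ = 1.2 × 6 = 7.2 (6 hours).
P(N ≥ 10) = 1 − P(N ≤ 9) = 1 − Σ_{j=0}^{9} e^(−μ) μ^j/j! ≈ 0.1904.

0.1904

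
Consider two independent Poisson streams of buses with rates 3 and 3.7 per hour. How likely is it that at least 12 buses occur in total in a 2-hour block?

Independent Poisson processes superpose: combined rate λ = 3 + 3.7 = 6.7 per hour.
Over the interval, μ = 6.7 × 2 = 13.4 (a 2-hour block = 2 hours).
P(N ≥ 12) = 1 − P(N ≤ 11) ≈ 0.6861.

0.6861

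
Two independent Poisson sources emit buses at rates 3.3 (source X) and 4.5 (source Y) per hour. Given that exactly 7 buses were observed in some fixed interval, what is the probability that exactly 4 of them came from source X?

Given the total, each event is independently from source X with probability p = λ_X/(λ_X+λ_Y) = 3.3/7.8 ≈ 0.4231.
So K ~ Binomial(7, 3.3/7.8): P(K = 4) = C(7,4) · (3.3/7.8)^4 · (4.5/7.8)^3 ≈ 0.2153.

0.2153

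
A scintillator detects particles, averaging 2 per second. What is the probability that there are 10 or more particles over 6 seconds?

0.7576

Over the interval, μ = 2 × 6 = 12 (6 seconds).
P(N ≥ 10) = 1 − P(N ≤ 9) = 1 − Σ_{j=0}^{9} e^(−μ) μ^j/j! ≈ 0.7576.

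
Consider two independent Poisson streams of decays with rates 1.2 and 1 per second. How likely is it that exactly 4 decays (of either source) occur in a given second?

Independent Poisson processes superpose: combined rate λ = 1.2 + 1 = 2.2 per second.
So μ = 2.2.
P(N = 4) = e^(−2.2) · 2.2^4/4! ≈ 0.1082.

0.1082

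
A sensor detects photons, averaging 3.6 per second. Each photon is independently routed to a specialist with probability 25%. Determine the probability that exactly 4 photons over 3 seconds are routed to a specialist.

Thinning: the photons that are routed to a specialist themselves form a Poisson process with rate 0.25 × 3.6 = 0.9 per second.
Over the interval, μ = 0.9 × 3 = 2.7 (3 seconds).
P(N = 4) = e^(−2.7) · 2.7^4/4! ≈ 0.1488.

0.1488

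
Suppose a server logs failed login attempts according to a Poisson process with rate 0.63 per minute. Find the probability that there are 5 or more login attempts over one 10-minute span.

Over the interval, μ = 0.63 × 10 = 6.3 (a 10-minute span = 10 minutes).
P(N ≥ 5) = 1 − P(N ≤ 4) = 1 − Σ_{j=0}^{4} e^(−μ) μ^j/j! ≈ 0.7531.

0.7531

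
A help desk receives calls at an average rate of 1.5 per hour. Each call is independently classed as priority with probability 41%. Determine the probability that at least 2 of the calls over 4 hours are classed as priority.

Thinning: the calls that are classed as priority themselves form a Poisson process with rate 0.41 × 1.5 = 0.615 per hour.
Over the interval, μ = 0.615 × 4 = 2.46 (4 hours).
P(N ≥ 2) = 1 − P(N ≤ 1) ≈ 0.7044.

0.7044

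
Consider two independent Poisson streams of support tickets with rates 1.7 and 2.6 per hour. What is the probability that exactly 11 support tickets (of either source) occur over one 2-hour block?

0.0878

Independent Poisson processes superpose: combined rate λ = 1.7 + 2.6 = 4.3 per hour.
Over the interval, μ = 4.3 × 2 = 8.6 (a 2-hour block = 2 hours).
P(N = 11) = e^(−8.6) · 8.6^11/11! ≈ 0.0878.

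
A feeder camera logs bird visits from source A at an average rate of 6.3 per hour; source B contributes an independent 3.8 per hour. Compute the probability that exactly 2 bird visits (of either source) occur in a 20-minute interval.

Independent Poisson processes superpose: combined rate λ = 6.3 + 3.8 = 10.1 per hour.
Over the interval, μ = 10.1 × 1/3 ≈ 3.36667 (a 20-minute interval = 1/3 hours).
P(N = 2) = e^(−3.36667) · 3.36667^2/2! ≈ 0.1955.

0.1955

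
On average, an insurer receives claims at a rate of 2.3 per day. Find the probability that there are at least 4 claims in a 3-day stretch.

0.9129

Over the interval, μ = 2.3 × 3 = 6.9 (a 3-day stretch = 3 days).
P(N ≥ 4) = 1 − P(N ≤ 3) = 1 − Σ_{j=0}^{3} e^(−μ) μ^j/j! ≈ 0.9129.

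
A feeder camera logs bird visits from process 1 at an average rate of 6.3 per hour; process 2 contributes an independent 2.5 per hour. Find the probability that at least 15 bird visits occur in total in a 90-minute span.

Independent Poisson processes superpose: combined rate λ = 6.3 + 2.5 = 8.8 per hour.
Over the interval, μ = 8.8 × 1.5 = 13.2 (a 90-minute span = 1.5 hours).
P(N ≥ 15) = 1 − P(N ≤ 14) ≈ 0.3454.

0.3454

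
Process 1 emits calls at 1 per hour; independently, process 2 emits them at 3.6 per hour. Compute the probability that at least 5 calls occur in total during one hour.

Independent Poisson processes superpose: combined rate λ = 1 + 3.6 = 4.6 per hour.
So μ = 4.6.
P(N ≥ 5) = 1 − P(N ≤ 4) ≈ 0.4868.

0.4868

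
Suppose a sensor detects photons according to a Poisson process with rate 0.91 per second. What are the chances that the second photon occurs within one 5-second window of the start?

0.9414

Over the interval, μ = 0.91 × 5 = 4.55 (a 5-second window = 5 seconds).
The second arrival falls in the interval iff at least 2 events occur there: P(S_2 ≤ t) = P(N ≥ 2) = 1 − P(N ≤ 1) ≈ 0.9414.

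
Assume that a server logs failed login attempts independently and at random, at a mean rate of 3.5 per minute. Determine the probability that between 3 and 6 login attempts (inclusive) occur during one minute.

0.6139

With mean μ = 3.5 per minute,
P(3 ≤ N ≤ 6) = Σ_{j=3}^{6} e^(−3.5) · 3.5^j/j! ≈ 0.6139.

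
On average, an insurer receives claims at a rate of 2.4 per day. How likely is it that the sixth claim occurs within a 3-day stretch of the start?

0.7241

Over the interval, μ = 2.4 × 3 = 7.2 (a 3-day stretch = 3 days).
The sixth arrival falls in the interval iff at least 6 events occur there: P(S_6 ≤ t) = P(N ≥ 6) = 1 − P(N ≤ 5) ≈ 0.7241.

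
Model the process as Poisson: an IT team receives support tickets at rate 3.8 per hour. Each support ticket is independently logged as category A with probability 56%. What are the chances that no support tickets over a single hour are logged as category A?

0.1191

Thinning: the support tickets that are logged as category A themselves form a Poisson process with rate 0.56 × 3.8 = 2.128 per hour.
So μ = 2.128.
P(N = 0) = e^(−2.128) · 2.128^0/0! ≈ 0.1191.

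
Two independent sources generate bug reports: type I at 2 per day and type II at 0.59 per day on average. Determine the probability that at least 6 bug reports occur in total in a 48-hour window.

0.4156

Independent Poisson processes superpose: combined rate λ = 2 + 0.59 = 2.59 per day.
Over the interval, μ = 2.59 × 2 = 5.18 (a 48-hour window = 2 days).
P(N ≥ 6) = 1 − P(N ≤ 5) ≈ 0.4156.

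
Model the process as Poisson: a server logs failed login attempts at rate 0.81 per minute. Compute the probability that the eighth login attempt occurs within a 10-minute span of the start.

0.5609

Over the interval, μ = 0.81 × 10 = 8.1 (a 10-minute span = 10 minutes).
The eighth arrival falls in the interval iff at least 8 events occur there: P(S_8 ≤ t) = P(N ≥ 8) = 1 − P(N ≤ 7) ≈ 0.5609.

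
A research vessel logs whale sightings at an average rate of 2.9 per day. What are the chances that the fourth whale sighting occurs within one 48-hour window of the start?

0.8300

Over the interval, μ = 2.9 × 2 = 5.8 (a 48-hour window = 2 days).
The fourth arrival falls in the interval iff at least 4 events occur there: P(S_4 ≤ t) = P(N ≥ 4) = 1 − P(N ≤ 3) ≈ 0.8300.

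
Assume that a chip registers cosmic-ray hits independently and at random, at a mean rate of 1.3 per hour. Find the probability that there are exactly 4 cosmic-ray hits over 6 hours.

Over the interval, μ = 1.3 × 6 = 7.8 (6 hours).
P(N = 4) = e^(−μ) μ^4/4! = e^(−7.8) · 7.8^4/24 ≈ 0.0632.

0.0632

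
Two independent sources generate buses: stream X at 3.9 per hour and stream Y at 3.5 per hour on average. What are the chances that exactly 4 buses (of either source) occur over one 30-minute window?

0.1931

Independent Poisson processes superpose: combined rate λ = 3.9 + 3.5 = 7.4 per hour.
Over the interval, μ = 7.4 × 0.5 = 3.7 (a 30-minute window = 0.5 hours).
P(N = 4) = e^(−3.7) · 3.7^4/4! ≈ 0.1931.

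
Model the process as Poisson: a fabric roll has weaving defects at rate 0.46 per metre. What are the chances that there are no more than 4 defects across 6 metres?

0.8539

Over the interval, μ = 0.46 × 6 = 2.76 (6 metres).
P(N ≤ 4) = Σ_{j=0}^{4} e^(−μ) μ^j/j! ≈ 0.8539.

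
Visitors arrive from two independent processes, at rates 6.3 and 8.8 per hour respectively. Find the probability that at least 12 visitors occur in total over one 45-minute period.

Independent Poisson processes superpose: combined rate λ = 6.3 + 8.8 = 15.1 per hour.
Over the interval, μ = 15.1 × 0.75 = 11.325 (a 45-minute period = 0.75 hours).
P(N ≥ 12) = 1 − P(N ≤ 11) ≈ 0.4595.

0.4595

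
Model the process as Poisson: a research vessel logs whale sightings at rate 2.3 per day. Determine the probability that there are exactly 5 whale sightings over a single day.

With mean μ = 2.3 per day,
P(N = 5) = e^(−μ) μ^5/5! = e^(−2.3) · 2.3^5/120 ≈ 0.0538.

0.0538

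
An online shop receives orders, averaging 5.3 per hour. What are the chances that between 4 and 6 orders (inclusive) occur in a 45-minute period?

0.4535

Over the interval, μ = 5.3 × 0.75 = 3.975 (a 45-minute period = 0.75 hours).
P(4 ≤ N ≤ 6) = Σ_{j=4}^{6} e^(−3.975) · 3.975^j/j! ≈ 0.4535.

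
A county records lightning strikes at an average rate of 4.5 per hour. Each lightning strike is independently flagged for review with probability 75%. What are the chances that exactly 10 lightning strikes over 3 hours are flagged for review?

0.1250

Thinning: the lightning strikes that are flagged for review themselves form a Poisson process with rate 0.75 × 4.5 = 3.375 per hour.
Over the interval, μ = 3.375 × 3 = 10.125 (3 hours).
P(N = 10) = e^(−10.125) · 10.125^10/10! ≈ 0.1250.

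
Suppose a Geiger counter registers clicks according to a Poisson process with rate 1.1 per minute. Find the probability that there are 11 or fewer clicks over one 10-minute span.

Over the interval, μ = 1.1 × 10 = 11 (a 10-minute span = 10 minutes).
P(N ≤ 11) = Σ_{j=0}^{11} e^(−μ) μ^j/j! ≈ 0.5793.

0.5793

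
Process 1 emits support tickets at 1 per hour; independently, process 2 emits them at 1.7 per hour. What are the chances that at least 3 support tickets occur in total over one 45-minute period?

Independent Poisson processes superpose: combined rate λ = 1 + 1.7 = 2.7 per hour.
Over the interval, μ = 2.7 × 0.75 = 2.025 (a 45-minute period = 0.75 hours).
P(N ≥ 3) = 1 − P(N ≤ 2) ≈ 0.3301.

0.3301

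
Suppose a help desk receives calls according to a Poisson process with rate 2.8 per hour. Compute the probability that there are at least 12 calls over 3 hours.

0.1429

Over the interval, μ = 2.8 × 3 = 8.4 (3 hours).
P(N ≥ 12) = 1 − P(N ≤ 11) = 1 − Σ_{j=0}^{11} e^(−μ) μ^j/j! ≈ 0.1429.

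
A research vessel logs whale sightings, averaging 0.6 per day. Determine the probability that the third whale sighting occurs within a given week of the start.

Over the interval, μ = 0.6 × 7 = 4.2 (a week = 7 days).
The third arrival falls in the interval iff at least 3 events occur there: P(S_3 ≤ t) = P(N ≥ 3) = 1 − P(N ≤ 2) ≈ 0.7898.

0.7898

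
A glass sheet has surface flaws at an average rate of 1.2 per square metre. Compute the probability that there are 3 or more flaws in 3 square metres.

0.6973

Over the interval, μ = 1.2 × 3 = 3.6 (3 square metres).
P(N ≥ 3) = 1 − P(N ≤ 2) = 1 − Σ_{j=0}^{2} e^(−μ) μ^j/j! ≈ 0.6973.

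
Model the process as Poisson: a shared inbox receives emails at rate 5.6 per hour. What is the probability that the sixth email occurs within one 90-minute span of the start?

0.8427

Over the interval, μ = 5.6 × 1.5 = 8.4 (a 90-minute span = 1.5 hours).
The sixth arrival falls in the interval iff at least 6 events occur there: P(S_6 ≤ t) = P(N ≥ 6) = 1 − P(N ≤ 5) ≈ 0.8427.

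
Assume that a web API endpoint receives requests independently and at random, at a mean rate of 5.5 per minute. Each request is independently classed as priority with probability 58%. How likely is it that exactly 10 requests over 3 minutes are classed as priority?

0.1239

Thinning: the requests that are classed as priority themselves form a Poisson process with rate 0.58 × 5.5 = 3.19 per minute.
Over the interval, μ = 3.19 × 3 = 9.57 (3 minutes).
P(N = 10) = e^(−9.57) · 9.57^10/10! ≈ 0.1239.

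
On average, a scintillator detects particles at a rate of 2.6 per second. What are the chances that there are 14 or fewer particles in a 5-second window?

0.6751

Over the interval, μ = 2.6 × 5 = 13 (a 5-second window = 5 seconds).
P(N ≤ 14) = Σ_{j=0}^{14} e^(−μ) μ^j/j! ≈ 0.6751.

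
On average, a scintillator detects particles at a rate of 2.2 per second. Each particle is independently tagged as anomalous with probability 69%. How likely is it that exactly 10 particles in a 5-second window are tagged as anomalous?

Thinning: the particles that are tagged as anomalous themselves form a Poisson process with rate 0.69 × 2.2 = 1.518 per second.
Over the interval, μ = 1.518 × 5 = 7.59 (a 5-second window = 5 seconds).
P(N = 10) = e^(−7.59) · 7.59^10/10! ≈ 0.0884.

0.0884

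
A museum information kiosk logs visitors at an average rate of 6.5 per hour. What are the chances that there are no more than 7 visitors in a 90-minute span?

Over the interval, μ = 6.5 × 1.5 = 9.75 (a 90-minute span = 1.5 hours).
P(N ≤ 7) = Σ_{j=0}^{7} e^(−μ) μ^j/j! ≈ 0.2436.

0.2436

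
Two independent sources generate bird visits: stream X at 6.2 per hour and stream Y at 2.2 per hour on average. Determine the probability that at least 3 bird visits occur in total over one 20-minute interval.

0.5305

Independent Poisson processes superpose: combined rate λ = 6.2 + 2.2 = 8.4 per hour.
Over the interval, μ = 8.4 × 1/3 = 2.8 (a 20-minute interval = 1/3 hours).
P(N ≥ 3) = 1 − P(N ≤ 2) ≈ 0.5305.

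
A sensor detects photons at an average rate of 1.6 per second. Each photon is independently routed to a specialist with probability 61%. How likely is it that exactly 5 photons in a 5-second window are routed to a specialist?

0.1752

Thinning: the photons that are routed to a specialist themselves form a Poisson process with rate 0.61 × 1.6 = 0.976 per second.
Over the interval, μ = 0.976 × 5 = 4.88 (a 5-second window = 5 seconds).
P(N = 5) = e^(−4.88) · 4.88^5/5! ≈ 0.1752.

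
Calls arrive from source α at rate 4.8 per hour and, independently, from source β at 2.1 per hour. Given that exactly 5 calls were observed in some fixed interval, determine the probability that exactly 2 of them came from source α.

Given the total, each event is independently from source α with probability p = λ_α/(λ_α+λ_β) = 4.8/6.9 ≈ 0.6957.
So K ~ Binomial(5, 4.8/6.9): P(K = 2) = C(5,2) · (4.8/6.9)^2 · (2.1/6.9)^3 ≈ 0.1364.

0.1364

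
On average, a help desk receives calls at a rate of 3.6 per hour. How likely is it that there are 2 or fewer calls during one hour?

0.3027

With mean μ = 3.6 per hour,
P(N ≤ 2) = Σ_{j=0}^{2} e^(−μ) μ^j/j! ≈ 0.3027.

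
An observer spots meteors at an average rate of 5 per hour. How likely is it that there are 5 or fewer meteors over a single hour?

0.6160

With mean μ = 5 per hour,
P(N ≤ 5) = Σ_{j=0}^{5} e^(−μ) μ^j/j! ≈ 0.6160.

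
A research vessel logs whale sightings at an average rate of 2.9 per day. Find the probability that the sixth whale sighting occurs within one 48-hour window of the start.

Over the interval, μ = 2.9 × 2 = 5.8 (a 48-hour window = 2 days).
The sixth arrival falls in the interval iff at least 6 events occur there: P(S_6 ≤ t) = P(N ≥ 6) = 1 − P(N ≤ 5) ≈ 0.5217.

0.5217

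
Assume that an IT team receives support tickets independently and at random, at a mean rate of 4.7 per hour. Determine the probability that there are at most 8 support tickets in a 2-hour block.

0.4042

Over the interval, μ = 4.7 × 2 = 9.4 (a 2-hour block = 2 hours).
P(N ≤ 8) = Σ_{j=0}^{8} e^(−μ) μ^j/j! ≈ 0.4042.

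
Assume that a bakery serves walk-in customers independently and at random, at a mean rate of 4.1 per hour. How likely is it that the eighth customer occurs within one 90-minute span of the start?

0.2769

Over the interval, μ = 4.1 × 1.5 = 6.15 (a 90-minute span = 1.5 hours).
The eighth arrival falls in the interval iff at least 8 events occur there: P(S_8 ≤ t) = P(N ≥ 8) = 1 − P(N ≤ 7) ≈ 0.2769.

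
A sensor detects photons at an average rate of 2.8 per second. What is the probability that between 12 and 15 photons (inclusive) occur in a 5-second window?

Over the interval, μ = 2.8 × 5 = 14 (a 5-second window = 5 seconds).
P(12 ≤ N ≤ 15) = Σ_{j=12}^{15} e^(−14) · 14^j/j! ≈ 0.4093.

0.4093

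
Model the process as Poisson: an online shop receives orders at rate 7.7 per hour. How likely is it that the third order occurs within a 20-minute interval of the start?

0.4732

Over the interval, μ = 7.7 × 1/3 ≈ 2.56667 (a 20-minute interval = 1/3 hours).
The third arrival falls in the interval iff at least 3 events occur there: P(S_3 ≤ t) = P(N ≥ 3) = 1 − P(N ≤ 2) ≈ 0.4732.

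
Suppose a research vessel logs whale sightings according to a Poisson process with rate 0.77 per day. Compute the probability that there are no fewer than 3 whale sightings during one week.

Over the interval, μ = 0.77 × 7 = 5.39 (a week = 7 days).
P(N ≥ 3) = 1 − P(N ≤ 2) = 1 − Σ_{j=0}^{2} e^(−μ) μ^j/j! ≈ 0.9046.

0.9046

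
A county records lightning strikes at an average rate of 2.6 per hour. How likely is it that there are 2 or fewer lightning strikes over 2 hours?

0.1088

Over the interval, μ = 2.6 × 2 = 5.2 (2 hours).
P(N ≤ 2) = Σ_{j=0}^{2} e^(−μ) μ^j/j! ≈ 0.1088.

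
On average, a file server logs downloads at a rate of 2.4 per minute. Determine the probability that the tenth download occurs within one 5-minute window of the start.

0.7576

Over the interval, μ = 2.4 × 5 = 12 (a 5-minute window = 5 minutes).
The tenth arrival falls in the interval iff at least 10 events occur there: P(S_10 ≤ t) = P(N ≥ 10) = 1 − P(N ≤ 9) ≈ 0.7576.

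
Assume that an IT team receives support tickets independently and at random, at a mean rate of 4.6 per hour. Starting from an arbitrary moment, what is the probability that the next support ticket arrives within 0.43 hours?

Inter-arrival times are exponential with rate λ = 4.6 per hour.
P(T ≤ 0.43) = 1 − e^(−λt) = 1 − e^(−4.6 × 0.43) = 1 − e^(−1.978) ≈ 0.8617.

0.8617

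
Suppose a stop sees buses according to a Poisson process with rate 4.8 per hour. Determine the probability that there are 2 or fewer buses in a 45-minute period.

0.3027

Over the interval, μ = 4.8 × 0.75 = 3.6 (a 45-minute period = 0.75 hours).
P(N ≤ 2) = Σ_{j=0}^{2} e^(−μ) μ^j/j! ≈ 0.3027.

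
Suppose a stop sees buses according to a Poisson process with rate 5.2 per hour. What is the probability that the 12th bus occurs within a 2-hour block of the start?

Over the interval, μ = 5.2 × 2 = 10.4 (a 2-hour block = 2 hours).
The 12th arrival falls in the interval iff at least 12 events occur there: P(S_12 ≤ t) = P(N ≥ 12) = 1 − P(N ≤ 11) ≈ 0.3495.

0.3495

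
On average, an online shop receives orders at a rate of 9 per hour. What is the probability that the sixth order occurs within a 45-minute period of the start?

Over the interval, μ = 9 × 0.75 = 6.75 (a 45-minute period = 0.75 hours).
The sixth arrival falls in the interval iff at least 6 events occur there: P(S_6 ≤ t) = P(N ≥ 6) = 1 − P(N ≤ 5) ≈ 0.6662.

0.6662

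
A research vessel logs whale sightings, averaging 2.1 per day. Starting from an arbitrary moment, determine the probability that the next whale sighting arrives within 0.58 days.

0.7042

Inter-arrival times are exponential with rate λ = 2.1 per day.
P(T ≤ 0.58) = 1 − e^(−λt) = 1 − e^(−2.1 × 0.58) = 1 − e^(−1.218) ≈ 0.7042.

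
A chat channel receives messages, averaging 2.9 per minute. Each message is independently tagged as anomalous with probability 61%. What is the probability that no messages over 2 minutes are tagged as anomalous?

0.0291

Thinning: the messages that are tagged as anomalous themselves form a Poisson process with rate 0.61 × 2.9 = 1.769 per minute.
Over the interval, μ = 1.769 × 2 = 3.538 (2 minutes).
P(N = 0) = e^(−3.538) · 3.538^0/0! ≈ 0.0291.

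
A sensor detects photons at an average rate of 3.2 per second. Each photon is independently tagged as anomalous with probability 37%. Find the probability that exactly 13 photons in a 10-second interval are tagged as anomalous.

0.1041

Thinning: the photons that are tagged as anomalous themselves form a Poisson process with rate 0.37 × 3.2 = 1.184 per second.
Over the interval, μ = 1.184 × 10 = 11.84 (a 10-second interval = 10 seconds).
P(N = 13) = e^(−11.84) · 11.84^13/13! ≈ 0.1041.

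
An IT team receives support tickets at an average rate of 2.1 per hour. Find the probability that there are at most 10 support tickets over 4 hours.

0.7743

Over the interval, μ = 2.1 × 4 = 8.4 (4 hours).
P(N ≤ 10) = Σ_{j=0}^{10} e^(−μ) μ^j/j! ≈ 0.7743.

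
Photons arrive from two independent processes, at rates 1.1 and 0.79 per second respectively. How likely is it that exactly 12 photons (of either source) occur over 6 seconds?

Independent Poisson processes superpose: combined rate λ = 1.1 + 0.79 = 1.89 per second.
Over the interval, μ = 1.89 × 6 = 11.34 (6 seconds).
P(N = 12) = e^(−11.34) · 11.34^12/12! ≈ 0.1122.

0.1122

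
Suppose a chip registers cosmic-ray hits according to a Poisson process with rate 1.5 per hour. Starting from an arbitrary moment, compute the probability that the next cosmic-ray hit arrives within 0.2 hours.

Inter-arrival times are exponential with rate λ = 1.5 per hour.
P(T ≤ 0.2) = 1 − e^(−λt) = 1 − e^(−1.5 × 0.2) = 1 − e^(−0.3) ≈ 0.2592.

0.2592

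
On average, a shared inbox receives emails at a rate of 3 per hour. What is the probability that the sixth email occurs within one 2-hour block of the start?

0.5543

Over the interval, μ = 3 × 2 = 6 (a 2-hour block = 2 hours).
The sixth arrival falls in the interval iff at least 6 events occur there: P(S_6 ≤ t) = P(N ≥ 6) = 1 − P(N ≤ 5) ≈ 0.5543.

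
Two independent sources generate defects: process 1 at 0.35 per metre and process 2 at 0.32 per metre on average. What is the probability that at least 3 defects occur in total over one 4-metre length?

0.5015

Independent Poisson processes superpose: combined rate λ = 0.35 + 0.32 = 0.67 per metre.
Over the interval, μ = 0.67 × 4 = 2.68 (a 4-metre length = 4 metres).
P(N ≥ 3) = 1 − P(N ≤ 2) ≈ 0.5015.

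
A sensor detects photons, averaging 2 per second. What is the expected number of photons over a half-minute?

60

E[N] = λt = 2 × 30 = 60 (a half-minute = 30 seconds).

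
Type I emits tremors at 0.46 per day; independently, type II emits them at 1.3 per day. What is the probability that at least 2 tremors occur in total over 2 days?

0.8662

Independent Poisson processes superpose: combined rate λ = 0.46 + 1.3 = 1.76 per day.
Over the interval, μ = 1.76 × 2 = 3.52 (2 days).
P(N ≥ 2) = 1 − P(N ≤ 1) ≈ 0.8662.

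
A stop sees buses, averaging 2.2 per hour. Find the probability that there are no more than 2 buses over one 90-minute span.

0.3594

Over the interval, μ = 2.2 × 1.5 = 3.3 (a 90-minute span = 1.5 hours).
P(N ≤ 2) = Σ_{j=0}^{2} e^(−μ) μ^j/j! ≈ 0.3594.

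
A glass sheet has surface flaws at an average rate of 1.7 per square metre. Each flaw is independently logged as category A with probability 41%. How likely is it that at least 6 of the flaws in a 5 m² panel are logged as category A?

0.1404

Thinning: the flaws that are logged as category A themselves form a Poisson process with rate 0.41 × 1.7 = 0.697 per square metre.
Over the interval, μ = 0.697 × 5 = 3.485 (a 5 m² panel = 5 square metres).
P(N ≥ 6) = 1 − P(N ≤ 5) ≈ 0.1404.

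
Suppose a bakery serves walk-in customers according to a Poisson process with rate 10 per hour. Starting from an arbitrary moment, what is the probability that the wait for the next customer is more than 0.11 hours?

0.3329

The wait for the next event is exponential with rate λ = 10 per hour.
P(T > 0.11) = e^(−λt) = e^(−10 × 0.11) = e^(−1.1) ≈ 0.3329.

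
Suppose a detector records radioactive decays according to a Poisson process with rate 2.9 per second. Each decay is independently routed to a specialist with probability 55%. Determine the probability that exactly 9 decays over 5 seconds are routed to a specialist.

Thinning: the decays that are routed to a specialist themselves form a Poisson process with rate 0.55 × 2.9 = 1.595 per second.
Over the interval, μ = 1.595 × 5 = 7.975 (5 seconds).
P(N = 9) = e^(−7.975) · 7.975^9/9! ≈ 0.1237.

0.1237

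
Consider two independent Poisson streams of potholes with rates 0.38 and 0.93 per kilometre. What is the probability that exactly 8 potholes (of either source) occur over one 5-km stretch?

0.1202

Independent Poisson processes superpose: combined rate λ = 0.38 + 0.93 = 1.31 per kilometre.
Over the interval, μ = 1.31 × 5 = 6.55 (a 5-km stretch = 5 kilometres).
P(N = 8) = e^(−6.55) · 6.55^8/8! ≈ 0.1202.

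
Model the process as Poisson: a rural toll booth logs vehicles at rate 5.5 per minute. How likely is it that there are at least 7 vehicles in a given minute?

With mean μ = 5.5 per minute,
P(N ≥ 7) = 1 − P(N ≤ 6) = 1 − Σ_{j=0}^{6} e^(−μ) μ^j/j! ≈ 0.3140.

0.3140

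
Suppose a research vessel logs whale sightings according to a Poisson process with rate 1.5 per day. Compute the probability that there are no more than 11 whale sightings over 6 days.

Over the interval, μ = 1.5 × 6 = 9 (6 days).
P(N ≤ 11) = Σ_{j=0}^{11} e^(−μ) μ^j/j! ≈ 0.8030.

0.8030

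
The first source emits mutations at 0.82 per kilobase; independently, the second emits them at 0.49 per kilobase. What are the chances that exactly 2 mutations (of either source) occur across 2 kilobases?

Independent Poisson processes superpose: combined rate λ = 0.82 + 0.49 = 1.31 per kilobase.
Over the interval, μ = 1.31 × 2 = 2.62 (2 kilobases).
P(N = 2) = e^(−2.62) · 2.62^2/2! ≈ 0.2499.

0.2499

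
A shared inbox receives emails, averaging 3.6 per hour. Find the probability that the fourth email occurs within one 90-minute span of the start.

Over the interval, μ = 3.6 × 1.5 = 5.4 (a 90-minute span = 1.5 hours).
The fourth arrival falls in the interval iff at least 4 events occur there: P(S_4 ≤ t) = P(N ≥ 4) = 1 − P(N ≤ 3) ≈ 0.7867.

0.7867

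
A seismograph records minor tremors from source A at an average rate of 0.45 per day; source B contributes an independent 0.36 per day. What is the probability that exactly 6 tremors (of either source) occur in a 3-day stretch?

0.0252

Independent Poisson processes superpose: combined rate λ = 0.45 + 0.36 = 0.81 per day.
Over the interval, μ = 0.81 × 3 = 2.43 (a 3-day stretch = 3 days).
P(N = 6) = e^(−2.43) · 2.43^6/6! ≈ 0.0252.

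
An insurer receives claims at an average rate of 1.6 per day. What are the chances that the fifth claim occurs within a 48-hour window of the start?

0.2194

Over the interval, μ = 1.6 × 2 = 3.2 (a 48-hour window = 2 days).
The fifth arrival falls in the interval iff at least 5 events occur there: P(S_5 ≤ t) = P(N ≥ 5) = 1 − P(N ≤ 4) ≈ 0.2194.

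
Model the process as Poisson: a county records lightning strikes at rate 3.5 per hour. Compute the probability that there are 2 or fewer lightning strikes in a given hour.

0.3208

With mean μ = 3.5 per hour,
P(N ≤ 2) = Σ_{j=0}^{2} e^(−μ) μ^j/j! ≈ 0.3208.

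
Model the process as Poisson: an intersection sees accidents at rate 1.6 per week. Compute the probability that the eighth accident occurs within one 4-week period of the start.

Over the interval, μ = 1.6 × 4 = 6.4 (a 4-week period = 4 weeks).
The eighth arrival falls in the interval iff at least 8 events occur there: P(S_8 ≤ t) = P(N ≥ 8) = 1 − P(N ≤ 7) ≈ 0.3127.

0.3127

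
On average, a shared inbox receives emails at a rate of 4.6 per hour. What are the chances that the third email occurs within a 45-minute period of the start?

0.6698

Over the interval, μ = 4.6 × 0.75 = 3.45 (a 45-minute period = 0.75 hours).
The third arrival falls in the interval iff at least 3 events occur there: P(S_3 ≤ t) = P(N ≥ 3) = 1 − P(N ≤ 2) ≈ 0.6698.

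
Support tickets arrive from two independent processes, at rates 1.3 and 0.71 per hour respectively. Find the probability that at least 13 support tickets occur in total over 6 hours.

0.4309

Independent Poisson processes superpose: combined rate λ = 1.3 + 0.71 = 2.01 per hour.
Over the interval, μ = 2.01 × 6 = 12.06 (6 hours).
P(N ≥ 13) = 1 − P(N ≤ 12) ≈ 0.4309.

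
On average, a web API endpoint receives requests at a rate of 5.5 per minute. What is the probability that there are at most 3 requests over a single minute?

With mean μ = 5.5 per minute,
P(N ≤ 3) = Σ_{j=0}^{3} e^(−μ) μ^j/j! ≈ 0.2017.

0.2017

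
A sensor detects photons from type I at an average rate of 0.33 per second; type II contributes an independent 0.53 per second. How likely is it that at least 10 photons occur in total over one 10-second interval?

Independent Poisson processes superpose: combined rate λ = 0.33 + 0.53 = 0.86 per second.
Over the interval, μ = 0.86 × 10 = 8.6 (a 10-second interval = 10 seconds).
P(N ≥ 10) = 1 − P(N ≤ 9) ≈ 0.3600.

0.3600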